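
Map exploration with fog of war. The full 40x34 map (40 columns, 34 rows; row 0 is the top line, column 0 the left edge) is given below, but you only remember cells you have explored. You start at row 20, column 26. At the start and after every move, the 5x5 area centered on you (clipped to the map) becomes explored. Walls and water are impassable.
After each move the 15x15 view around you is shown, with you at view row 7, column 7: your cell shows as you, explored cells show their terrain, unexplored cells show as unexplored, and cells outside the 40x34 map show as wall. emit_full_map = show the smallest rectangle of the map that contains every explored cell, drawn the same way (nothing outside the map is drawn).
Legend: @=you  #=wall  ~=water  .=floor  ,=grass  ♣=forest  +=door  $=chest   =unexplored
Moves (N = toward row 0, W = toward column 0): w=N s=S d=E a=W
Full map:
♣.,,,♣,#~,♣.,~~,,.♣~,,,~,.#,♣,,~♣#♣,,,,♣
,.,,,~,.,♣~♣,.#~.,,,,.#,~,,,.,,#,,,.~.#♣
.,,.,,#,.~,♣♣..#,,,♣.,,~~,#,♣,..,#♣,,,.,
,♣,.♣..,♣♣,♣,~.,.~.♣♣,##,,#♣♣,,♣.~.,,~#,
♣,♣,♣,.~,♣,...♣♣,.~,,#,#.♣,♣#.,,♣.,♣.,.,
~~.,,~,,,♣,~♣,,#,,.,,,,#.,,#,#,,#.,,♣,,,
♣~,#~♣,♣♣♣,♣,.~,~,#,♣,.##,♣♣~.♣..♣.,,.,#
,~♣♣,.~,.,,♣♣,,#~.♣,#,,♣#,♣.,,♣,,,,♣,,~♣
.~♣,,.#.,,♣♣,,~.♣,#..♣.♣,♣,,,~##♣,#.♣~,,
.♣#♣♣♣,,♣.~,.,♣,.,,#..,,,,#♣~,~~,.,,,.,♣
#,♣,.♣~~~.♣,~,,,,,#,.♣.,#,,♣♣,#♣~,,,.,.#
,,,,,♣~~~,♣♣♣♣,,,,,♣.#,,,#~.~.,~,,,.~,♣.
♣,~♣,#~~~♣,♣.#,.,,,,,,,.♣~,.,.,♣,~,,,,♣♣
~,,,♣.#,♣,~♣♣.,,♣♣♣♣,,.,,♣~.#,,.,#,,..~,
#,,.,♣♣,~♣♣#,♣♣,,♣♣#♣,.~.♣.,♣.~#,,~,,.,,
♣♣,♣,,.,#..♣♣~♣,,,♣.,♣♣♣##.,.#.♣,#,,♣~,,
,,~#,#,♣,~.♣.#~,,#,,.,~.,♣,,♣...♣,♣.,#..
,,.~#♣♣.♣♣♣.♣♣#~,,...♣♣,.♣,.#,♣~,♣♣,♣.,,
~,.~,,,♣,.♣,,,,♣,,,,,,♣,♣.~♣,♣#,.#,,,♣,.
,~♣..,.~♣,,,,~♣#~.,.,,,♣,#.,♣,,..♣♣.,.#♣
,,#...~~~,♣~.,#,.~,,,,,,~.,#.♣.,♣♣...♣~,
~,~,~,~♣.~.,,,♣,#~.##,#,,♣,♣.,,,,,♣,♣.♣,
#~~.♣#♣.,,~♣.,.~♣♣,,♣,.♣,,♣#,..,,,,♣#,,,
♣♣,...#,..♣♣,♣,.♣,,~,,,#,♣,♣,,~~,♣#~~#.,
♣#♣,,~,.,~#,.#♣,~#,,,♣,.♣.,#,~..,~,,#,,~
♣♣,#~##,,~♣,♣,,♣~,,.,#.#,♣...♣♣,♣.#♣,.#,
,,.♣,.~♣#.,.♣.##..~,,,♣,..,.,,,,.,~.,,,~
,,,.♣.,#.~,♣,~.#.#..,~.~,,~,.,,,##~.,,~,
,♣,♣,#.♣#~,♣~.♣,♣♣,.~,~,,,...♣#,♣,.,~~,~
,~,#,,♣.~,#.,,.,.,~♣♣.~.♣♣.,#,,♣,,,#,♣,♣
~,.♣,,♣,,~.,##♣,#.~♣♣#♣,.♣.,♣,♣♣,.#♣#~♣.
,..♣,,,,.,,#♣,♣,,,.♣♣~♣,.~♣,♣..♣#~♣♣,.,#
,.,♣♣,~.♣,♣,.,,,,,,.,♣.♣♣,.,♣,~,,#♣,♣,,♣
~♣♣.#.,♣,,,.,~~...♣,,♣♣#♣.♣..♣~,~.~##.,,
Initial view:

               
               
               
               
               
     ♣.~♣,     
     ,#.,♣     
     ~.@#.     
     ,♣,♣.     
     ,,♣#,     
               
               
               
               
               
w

               
               
               
               
               
     .♣,.#     
     ♣.~♣,     
     ,#@,♣     
     ~.,#.     
     ,♣,♣.     
     ,,♣#,     
               
               
               
               

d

               
               
               
               
               
    .♣,.#,     
    ♣.~♣,♣     
    ,#.@♣,     
    ~.,#.♣     
    ,♣,♣.,     
    ,,♣#,      
               
               
               
               

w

               
               
               
               
               
     ♣,,♣.     
    .♣,.#,     
    ♣.~@,♣     
    ,#.,♣,     
    ~.,#.♣     
    ,♣,♣.,     
    ,,♣#,      
               
               
               

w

               
               
               
               
               
     #.,.#     
     ♣,,♣.     
    .♣,@#,     
    ♣.~♣,♣     
    ,#.,♣,     
    ~.,#.♣     
    ,♣,♣.,     
    ,,♣#,      
               
               

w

               
               
               
               
               
     ♣.,♣.     
     #.,.#     
     ♣,@♣.     
    .♣,.#,     
    ♣.~♣,♣     
    ,#.,♣,     
    ~.,#.♣     
    ,♣,♣.,     
    ,,♣#,      
               

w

               
               
               
               
               
     ♣~.#,     
     ♣.,♣.     
     #.@.#     
     ♣,,♣.     
    .♣,.#,     
    ♣.~♣,♣     
    ,#.,♣,     
    ~.,#.♣     
    ,♣,♣.,     
    ,,♣#,      

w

               
               
               
               
               
     ~,.,.     
     ♣~.#,     
     ♣.@♣.     
     #.,.#     
     ♣,,♣.     
    .♣,.#,     
    ♣.~♣,♣     
    ,#.,♣,     
    ~.,#.♣     
    ,♣,♣.,     

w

               
               
               
               
               
     #~.~.     
     ~,.,.     
     ♣~@#,     
     ♣.,♣.     
     #.,.#     
     ♣,,♣.     
    .♣,.#,     
    ♣.~♣,♣     
    ,#.,♣,     
    ~.,#.♣     

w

               
               
               
               
               
     ,,♣♣,     
     #~.~.     
     ~,@,.     
     ♣~.#,     
     ♣.,♣.     
     #.,.#     
     ♣,,♣.     
    .♣,.#,     
    ♣.~♣,♣     
    ,#.,♣,     

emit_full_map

 ,,♣♣,
 #~.~.
 ~,@,.
 ♣~.#,
 ♣.,♣.
 #.,.#
 ♣,,♣.
.♣,.#,
♣.~♣,♣
,#.,♣,
~.,#.♣
,♣,♣.,
,,♣#, 

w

               
               
               
               
               
     ,#♣~,     
     ,,♣♣,     
     #~@~.     
     ~,.,.     
     ♣~.#,     
     ♣.,♣.     
     #.,.#     
     ♣,,♣.     
    .♣,.#,     
    ♣.~♣,♣     

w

               
               
               
               
               
     ♣,,,~     
     ,#♣~,     
     ,,@♣,     
     #~.~.     
     ~,.,.     
     ♣~.#,     
     ♣.,♣.     
     #.,.#     
     ♣,,♣.     
    .♣,.#,     

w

               
               
               
               
               
     ,♣.,,     
     ♣,,,~     
     ,#@~,     
     ,,♣♣,     
     #~.~.     
     ~,.,.     
     ♣~.#,     
     ♣.,♣.     
     #.,.#     
     ♣,,♣.     

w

               
               
               
               
               
     ,♣♣~.     
     ,♣.,,     
     ♣,@,~     
     ,#♣~,     
     ,,♣♣,     
     #~.~.     
     ~,.,.     
     ♣~.#,     
     ♣.,♣.     
     #.,.#     

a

               
               
               
               
               
     #,♣♣~.    
     #,♣.,,    
     ,♣@,,~    
     ,,#♣~,    
     #,,♣♣,    
      #~.~.    
      ~,.,.    
      ♣~.#,    
      ♣.,♣.    
      #.,.#    

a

               
               
               
               
               
     ##,♣♣~.   
     ♣#,♣.,,   
     ♣,@,,,~   
     ,,,#♣~,   
     ,#,,♣♣,   
       #~.~.   
       ~,.,.   
       ♣~.#,   
       ♣.,♣.   
       #.,.#   

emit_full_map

##,♣♣~.
♣#,♣.,,
♣,@,,,~
,,,#♣~,
,#,,♣♣,
  #~.~.
  ~,.,.
  ♣~.#,
  ♣.,♣.
  #.,.#
  ♣,,♣.
 .♣,.#,
 ♣.~♣,♣
 ,#.,♣,
 ~.,#.♣
 ,♣,♣.,
 ,,♣#, 


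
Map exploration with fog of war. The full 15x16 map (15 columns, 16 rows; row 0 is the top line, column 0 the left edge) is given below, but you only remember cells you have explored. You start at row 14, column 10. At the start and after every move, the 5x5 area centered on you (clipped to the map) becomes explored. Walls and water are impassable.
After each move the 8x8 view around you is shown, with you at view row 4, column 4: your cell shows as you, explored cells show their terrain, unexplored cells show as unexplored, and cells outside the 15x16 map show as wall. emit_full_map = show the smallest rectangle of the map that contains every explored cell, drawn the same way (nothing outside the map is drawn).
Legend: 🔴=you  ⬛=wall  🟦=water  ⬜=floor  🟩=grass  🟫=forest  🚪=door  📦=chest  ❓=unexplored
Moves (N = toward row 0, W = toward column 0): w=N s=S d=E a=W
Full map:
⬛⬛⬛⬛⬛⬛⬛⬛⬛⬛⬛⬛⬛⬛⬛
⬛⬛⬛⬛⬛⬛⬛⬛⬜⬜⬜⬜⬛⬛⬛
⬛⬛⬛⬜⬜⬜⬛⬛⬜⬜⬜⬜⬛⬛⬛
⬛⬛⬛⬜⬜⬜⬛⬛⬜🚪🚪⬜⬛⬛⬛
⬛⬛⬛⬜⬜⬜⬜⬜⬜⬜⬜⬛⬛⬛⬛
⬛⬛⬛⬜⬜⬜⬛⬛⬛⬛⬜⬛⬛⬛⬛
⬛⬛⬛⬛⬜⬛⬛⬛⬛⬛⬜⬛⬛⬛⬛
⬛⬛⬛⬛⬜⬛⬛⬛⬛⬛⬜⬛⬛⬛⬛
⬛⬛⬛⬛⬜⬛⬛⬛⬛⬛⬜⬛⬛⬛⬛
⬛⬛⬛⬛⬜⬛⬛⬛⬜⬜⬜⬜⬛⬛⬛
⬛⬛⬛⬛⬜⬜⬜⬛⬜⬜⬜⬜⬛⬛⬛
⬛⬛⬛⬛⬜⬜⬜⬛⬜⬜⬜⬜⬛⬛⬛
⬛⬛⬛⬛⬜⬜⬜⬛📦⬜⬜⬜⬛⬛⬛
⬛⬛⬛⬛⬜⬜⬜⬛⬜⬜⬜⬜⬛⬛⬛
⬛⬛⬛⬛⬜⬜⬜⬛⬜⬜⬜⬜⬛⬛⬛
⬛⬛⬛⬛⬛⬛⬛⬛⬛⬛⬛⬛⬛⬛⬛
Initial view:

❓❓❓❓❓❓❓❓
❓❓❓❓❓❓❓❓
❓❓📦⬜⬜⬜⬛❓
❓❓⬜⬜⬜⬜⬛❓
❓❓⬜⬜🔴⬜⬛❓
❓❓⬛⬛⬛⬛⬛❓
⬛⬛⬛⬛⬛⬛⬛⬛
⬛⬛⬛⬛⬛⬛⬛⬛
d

❓❓❓❓❓❓❓❓
❓❓❓❓❓❓❓❓
❓📦⬜⬜⬜⬛⬛❓
❓⬜⬜⬜⬜⬛⬛❓
❓⬜⬜⬜🔴⬛⬛❓
❓⬛⬛⬛⬛⬛⬛❓
⬛⬛⬛⬛⬛⬛⬛⬛
⬛⬛⬛⬛⬛⬛⬛⬛

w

❓❓❓❓❓❓❓❓
❓❓❓❓❓❓❓❓
❓❓⬜⬜⬜⬛⬛❓
❓📦⬜⬜⬜⬛⬛❓
❓⬜⬜⬜🔴⬛⬛❓
❓⬜⬜⬜⬜⬛⬛❓
❓⬛⬛⬛⬛⬛⬛❓
⬛⬛⬛⬛⬛⬛⬛⬛

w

❓❓❓❓❓❓❓❓
❓❓❓❓❓❓❓❓
❓❓⬜⬜⬜⬛⬛❓
❓❓⬜⬜⬜⬛⬛❓
❓📦⬜⬜🔴⬛⬛❓
❓⬜⬜⬜⬜⬛⬛❓
❓⬜⬜⬜⬜⬛⬛❓
❓⬛⬛⬛⬛⬛⬛❓

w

❓❓❓❓❓❓❓❓
❓❓❓❓❓❓❓❓
❓❓⬜⬜⬜⬛⬛❓
❓❓⬜⬜⬜⬛⬛❓
❓❓⬜⬜🔴⬛⬛❓
❓📦⬜⬜⬜⬛⬛❓
❓⬜⬜⬜⬜⬛⬛❓
❓⬜⬜⬜⬜⬛⬛❓

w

❓❓❓❓❓❓❓❓
❓❓❓❓❓❓❓❓
❓❓⬛⬜⬛⬛⬛❓
❓❓⬜⬜⬜⬛⬛❓
❓❓⬜⬜🔴⬛⬛❓
❓❓⬜⬜⬜⬛⬛❓
❓📦⬜⬜⬜⬛⬛❓
❓⬜⬜⬜⬜⬛⬛❓

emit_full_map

❓⬛⬜⬛⬛⬛
❓⬜⬜⬜⬛⬛
❓⬜⬜🔴⬛⬛
❓⬜⬜⬜⬛⬛
📦⬜⬜⬜⬛⬛
⬜⬜⬜⬜⬛⬛
⬜⬜⬜⬜⬛⬛
⬛⬛⬛⬛⬛⬛

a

❓❓❓❓❓❓❓❓
❓❓❓❓❓❓❓❓
❓❓⬛⬛⬜⬛⬛⬛
❓❓⬜⬜⬜⬜⬛⬛
❓❓⬜⬜🔴⬜⬛⬛
❓❓⬜⬜⬜⬜⬛⬛
❓❓📦⬜⬜⬜⬛⬛
❓❓⬜⬜⬜⬜⬛⬛

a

❓❓❓❓❓❓❓❓
❓❓❓❓❓❓❓❓
❓❓⬛⬛⬛⬜⬛⬛
❓❓⬛⬜⬜⬜⬜⬛
❓❓⬛⬜🔴⬜⬜⬛
❓❓⬛⬜⬜⬜⬜⬛
❓❓⬛📦⬜⬜⬜⬛
❓❓❓⬜⬜⬜⬜⬛

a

❓❓❓❓❓❓❓❓
❓❓❓❓❓❓❓❓
❓❓⬛⬛⬛⬛⬜⬛
❓❓⬛⬛⬜⬜⬜⬜
❓❓⬜⬛🔴⬜⬜⬜
❓❓⬜⬛⬜⬜⬜⬜
❓❓⬜⬛📦⬜⬜⬜
❓❓❓❓⬜⬜⬜⬜

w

❓❓❓❓❓❓❓❓
❓❓❓❓❓❓❓❓
❓❓⬛⬛⬛⬛⬜❓
❓❓⬛⬛⬛⬛⬜⬛
❓❓⬛⬛🔴⬜⬜⬜
❓❓⬜⬛⬜⬜⬜⬜
❓❓⬜⬛⬜⬜⬜⬜
❓❓⬜⬛📦⬜⬜⬜

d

❓❓❓❓❓❓❓❓
❓❓❓❓❓❓❓❓
❓⬛⬛⬛⬛⬜⬛❓
❓⬛⬛⬛⬛⬜⬛⬛
❓⬛⬛⬜🔴⬜⬜⬛
❓⬜⬛⬜⬜⬜⬜⬛
❓⬜⬛⬜⬜⬜⬜⬛
❓⬜⬛📦⬜⬜⬜⬛

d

❓❓❓❓❓❓❓❓
❓❓❓❓❓❓❓❓
⬛⬛⬛⬛⬜⬛⬛❓
⬛⬛⬛⬛⬜⬛⬛⬛
⬛⬛⬜⬜🔴⬜⬛⬛
⬜⬛⬜⬜⬜⬜⬛⬛
⬜⬛⬜⬜⬜⬜⬛⬛
⬜⬛📦⬜⬜⬜⬛⬛

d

❓❓❓❓❓❓❓❓
❓❓❓❓❓❓❓❓
⬛⬛⬛⬜⬛⬛⬛❓
⬛⬛⬛⬜⬛⬛⬛❓
⬛⬜⬜⬜🔴⬛⬛❓
⬛⬜⬜⬜⬜⬛⬛❓
⬛⬜⬜⬜⬜⬛⬛❓
⬛📦⬜⬜⬜⬛⬛❓

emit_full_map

⬛⬛⬛⬛⬜⬛⬛⬛
⬛⬛⬛⬛⬜⬛⬛⬛
⬛⬛⬜⬜⬜🔴⬛⬛
⬜⬛⬜⬜⬜⬜⬛⬛
⬜⬛⬜⬜⬜⬜⬛⬛
⬜⬛📦⬜⬜⬜⬛⬛
❓❓⬜⬜⬜⬜⬛⬛
❓❓⬜⬜⬜⬜⬛⬛
❓❓⬛⬛⬛⬛⬛⬛


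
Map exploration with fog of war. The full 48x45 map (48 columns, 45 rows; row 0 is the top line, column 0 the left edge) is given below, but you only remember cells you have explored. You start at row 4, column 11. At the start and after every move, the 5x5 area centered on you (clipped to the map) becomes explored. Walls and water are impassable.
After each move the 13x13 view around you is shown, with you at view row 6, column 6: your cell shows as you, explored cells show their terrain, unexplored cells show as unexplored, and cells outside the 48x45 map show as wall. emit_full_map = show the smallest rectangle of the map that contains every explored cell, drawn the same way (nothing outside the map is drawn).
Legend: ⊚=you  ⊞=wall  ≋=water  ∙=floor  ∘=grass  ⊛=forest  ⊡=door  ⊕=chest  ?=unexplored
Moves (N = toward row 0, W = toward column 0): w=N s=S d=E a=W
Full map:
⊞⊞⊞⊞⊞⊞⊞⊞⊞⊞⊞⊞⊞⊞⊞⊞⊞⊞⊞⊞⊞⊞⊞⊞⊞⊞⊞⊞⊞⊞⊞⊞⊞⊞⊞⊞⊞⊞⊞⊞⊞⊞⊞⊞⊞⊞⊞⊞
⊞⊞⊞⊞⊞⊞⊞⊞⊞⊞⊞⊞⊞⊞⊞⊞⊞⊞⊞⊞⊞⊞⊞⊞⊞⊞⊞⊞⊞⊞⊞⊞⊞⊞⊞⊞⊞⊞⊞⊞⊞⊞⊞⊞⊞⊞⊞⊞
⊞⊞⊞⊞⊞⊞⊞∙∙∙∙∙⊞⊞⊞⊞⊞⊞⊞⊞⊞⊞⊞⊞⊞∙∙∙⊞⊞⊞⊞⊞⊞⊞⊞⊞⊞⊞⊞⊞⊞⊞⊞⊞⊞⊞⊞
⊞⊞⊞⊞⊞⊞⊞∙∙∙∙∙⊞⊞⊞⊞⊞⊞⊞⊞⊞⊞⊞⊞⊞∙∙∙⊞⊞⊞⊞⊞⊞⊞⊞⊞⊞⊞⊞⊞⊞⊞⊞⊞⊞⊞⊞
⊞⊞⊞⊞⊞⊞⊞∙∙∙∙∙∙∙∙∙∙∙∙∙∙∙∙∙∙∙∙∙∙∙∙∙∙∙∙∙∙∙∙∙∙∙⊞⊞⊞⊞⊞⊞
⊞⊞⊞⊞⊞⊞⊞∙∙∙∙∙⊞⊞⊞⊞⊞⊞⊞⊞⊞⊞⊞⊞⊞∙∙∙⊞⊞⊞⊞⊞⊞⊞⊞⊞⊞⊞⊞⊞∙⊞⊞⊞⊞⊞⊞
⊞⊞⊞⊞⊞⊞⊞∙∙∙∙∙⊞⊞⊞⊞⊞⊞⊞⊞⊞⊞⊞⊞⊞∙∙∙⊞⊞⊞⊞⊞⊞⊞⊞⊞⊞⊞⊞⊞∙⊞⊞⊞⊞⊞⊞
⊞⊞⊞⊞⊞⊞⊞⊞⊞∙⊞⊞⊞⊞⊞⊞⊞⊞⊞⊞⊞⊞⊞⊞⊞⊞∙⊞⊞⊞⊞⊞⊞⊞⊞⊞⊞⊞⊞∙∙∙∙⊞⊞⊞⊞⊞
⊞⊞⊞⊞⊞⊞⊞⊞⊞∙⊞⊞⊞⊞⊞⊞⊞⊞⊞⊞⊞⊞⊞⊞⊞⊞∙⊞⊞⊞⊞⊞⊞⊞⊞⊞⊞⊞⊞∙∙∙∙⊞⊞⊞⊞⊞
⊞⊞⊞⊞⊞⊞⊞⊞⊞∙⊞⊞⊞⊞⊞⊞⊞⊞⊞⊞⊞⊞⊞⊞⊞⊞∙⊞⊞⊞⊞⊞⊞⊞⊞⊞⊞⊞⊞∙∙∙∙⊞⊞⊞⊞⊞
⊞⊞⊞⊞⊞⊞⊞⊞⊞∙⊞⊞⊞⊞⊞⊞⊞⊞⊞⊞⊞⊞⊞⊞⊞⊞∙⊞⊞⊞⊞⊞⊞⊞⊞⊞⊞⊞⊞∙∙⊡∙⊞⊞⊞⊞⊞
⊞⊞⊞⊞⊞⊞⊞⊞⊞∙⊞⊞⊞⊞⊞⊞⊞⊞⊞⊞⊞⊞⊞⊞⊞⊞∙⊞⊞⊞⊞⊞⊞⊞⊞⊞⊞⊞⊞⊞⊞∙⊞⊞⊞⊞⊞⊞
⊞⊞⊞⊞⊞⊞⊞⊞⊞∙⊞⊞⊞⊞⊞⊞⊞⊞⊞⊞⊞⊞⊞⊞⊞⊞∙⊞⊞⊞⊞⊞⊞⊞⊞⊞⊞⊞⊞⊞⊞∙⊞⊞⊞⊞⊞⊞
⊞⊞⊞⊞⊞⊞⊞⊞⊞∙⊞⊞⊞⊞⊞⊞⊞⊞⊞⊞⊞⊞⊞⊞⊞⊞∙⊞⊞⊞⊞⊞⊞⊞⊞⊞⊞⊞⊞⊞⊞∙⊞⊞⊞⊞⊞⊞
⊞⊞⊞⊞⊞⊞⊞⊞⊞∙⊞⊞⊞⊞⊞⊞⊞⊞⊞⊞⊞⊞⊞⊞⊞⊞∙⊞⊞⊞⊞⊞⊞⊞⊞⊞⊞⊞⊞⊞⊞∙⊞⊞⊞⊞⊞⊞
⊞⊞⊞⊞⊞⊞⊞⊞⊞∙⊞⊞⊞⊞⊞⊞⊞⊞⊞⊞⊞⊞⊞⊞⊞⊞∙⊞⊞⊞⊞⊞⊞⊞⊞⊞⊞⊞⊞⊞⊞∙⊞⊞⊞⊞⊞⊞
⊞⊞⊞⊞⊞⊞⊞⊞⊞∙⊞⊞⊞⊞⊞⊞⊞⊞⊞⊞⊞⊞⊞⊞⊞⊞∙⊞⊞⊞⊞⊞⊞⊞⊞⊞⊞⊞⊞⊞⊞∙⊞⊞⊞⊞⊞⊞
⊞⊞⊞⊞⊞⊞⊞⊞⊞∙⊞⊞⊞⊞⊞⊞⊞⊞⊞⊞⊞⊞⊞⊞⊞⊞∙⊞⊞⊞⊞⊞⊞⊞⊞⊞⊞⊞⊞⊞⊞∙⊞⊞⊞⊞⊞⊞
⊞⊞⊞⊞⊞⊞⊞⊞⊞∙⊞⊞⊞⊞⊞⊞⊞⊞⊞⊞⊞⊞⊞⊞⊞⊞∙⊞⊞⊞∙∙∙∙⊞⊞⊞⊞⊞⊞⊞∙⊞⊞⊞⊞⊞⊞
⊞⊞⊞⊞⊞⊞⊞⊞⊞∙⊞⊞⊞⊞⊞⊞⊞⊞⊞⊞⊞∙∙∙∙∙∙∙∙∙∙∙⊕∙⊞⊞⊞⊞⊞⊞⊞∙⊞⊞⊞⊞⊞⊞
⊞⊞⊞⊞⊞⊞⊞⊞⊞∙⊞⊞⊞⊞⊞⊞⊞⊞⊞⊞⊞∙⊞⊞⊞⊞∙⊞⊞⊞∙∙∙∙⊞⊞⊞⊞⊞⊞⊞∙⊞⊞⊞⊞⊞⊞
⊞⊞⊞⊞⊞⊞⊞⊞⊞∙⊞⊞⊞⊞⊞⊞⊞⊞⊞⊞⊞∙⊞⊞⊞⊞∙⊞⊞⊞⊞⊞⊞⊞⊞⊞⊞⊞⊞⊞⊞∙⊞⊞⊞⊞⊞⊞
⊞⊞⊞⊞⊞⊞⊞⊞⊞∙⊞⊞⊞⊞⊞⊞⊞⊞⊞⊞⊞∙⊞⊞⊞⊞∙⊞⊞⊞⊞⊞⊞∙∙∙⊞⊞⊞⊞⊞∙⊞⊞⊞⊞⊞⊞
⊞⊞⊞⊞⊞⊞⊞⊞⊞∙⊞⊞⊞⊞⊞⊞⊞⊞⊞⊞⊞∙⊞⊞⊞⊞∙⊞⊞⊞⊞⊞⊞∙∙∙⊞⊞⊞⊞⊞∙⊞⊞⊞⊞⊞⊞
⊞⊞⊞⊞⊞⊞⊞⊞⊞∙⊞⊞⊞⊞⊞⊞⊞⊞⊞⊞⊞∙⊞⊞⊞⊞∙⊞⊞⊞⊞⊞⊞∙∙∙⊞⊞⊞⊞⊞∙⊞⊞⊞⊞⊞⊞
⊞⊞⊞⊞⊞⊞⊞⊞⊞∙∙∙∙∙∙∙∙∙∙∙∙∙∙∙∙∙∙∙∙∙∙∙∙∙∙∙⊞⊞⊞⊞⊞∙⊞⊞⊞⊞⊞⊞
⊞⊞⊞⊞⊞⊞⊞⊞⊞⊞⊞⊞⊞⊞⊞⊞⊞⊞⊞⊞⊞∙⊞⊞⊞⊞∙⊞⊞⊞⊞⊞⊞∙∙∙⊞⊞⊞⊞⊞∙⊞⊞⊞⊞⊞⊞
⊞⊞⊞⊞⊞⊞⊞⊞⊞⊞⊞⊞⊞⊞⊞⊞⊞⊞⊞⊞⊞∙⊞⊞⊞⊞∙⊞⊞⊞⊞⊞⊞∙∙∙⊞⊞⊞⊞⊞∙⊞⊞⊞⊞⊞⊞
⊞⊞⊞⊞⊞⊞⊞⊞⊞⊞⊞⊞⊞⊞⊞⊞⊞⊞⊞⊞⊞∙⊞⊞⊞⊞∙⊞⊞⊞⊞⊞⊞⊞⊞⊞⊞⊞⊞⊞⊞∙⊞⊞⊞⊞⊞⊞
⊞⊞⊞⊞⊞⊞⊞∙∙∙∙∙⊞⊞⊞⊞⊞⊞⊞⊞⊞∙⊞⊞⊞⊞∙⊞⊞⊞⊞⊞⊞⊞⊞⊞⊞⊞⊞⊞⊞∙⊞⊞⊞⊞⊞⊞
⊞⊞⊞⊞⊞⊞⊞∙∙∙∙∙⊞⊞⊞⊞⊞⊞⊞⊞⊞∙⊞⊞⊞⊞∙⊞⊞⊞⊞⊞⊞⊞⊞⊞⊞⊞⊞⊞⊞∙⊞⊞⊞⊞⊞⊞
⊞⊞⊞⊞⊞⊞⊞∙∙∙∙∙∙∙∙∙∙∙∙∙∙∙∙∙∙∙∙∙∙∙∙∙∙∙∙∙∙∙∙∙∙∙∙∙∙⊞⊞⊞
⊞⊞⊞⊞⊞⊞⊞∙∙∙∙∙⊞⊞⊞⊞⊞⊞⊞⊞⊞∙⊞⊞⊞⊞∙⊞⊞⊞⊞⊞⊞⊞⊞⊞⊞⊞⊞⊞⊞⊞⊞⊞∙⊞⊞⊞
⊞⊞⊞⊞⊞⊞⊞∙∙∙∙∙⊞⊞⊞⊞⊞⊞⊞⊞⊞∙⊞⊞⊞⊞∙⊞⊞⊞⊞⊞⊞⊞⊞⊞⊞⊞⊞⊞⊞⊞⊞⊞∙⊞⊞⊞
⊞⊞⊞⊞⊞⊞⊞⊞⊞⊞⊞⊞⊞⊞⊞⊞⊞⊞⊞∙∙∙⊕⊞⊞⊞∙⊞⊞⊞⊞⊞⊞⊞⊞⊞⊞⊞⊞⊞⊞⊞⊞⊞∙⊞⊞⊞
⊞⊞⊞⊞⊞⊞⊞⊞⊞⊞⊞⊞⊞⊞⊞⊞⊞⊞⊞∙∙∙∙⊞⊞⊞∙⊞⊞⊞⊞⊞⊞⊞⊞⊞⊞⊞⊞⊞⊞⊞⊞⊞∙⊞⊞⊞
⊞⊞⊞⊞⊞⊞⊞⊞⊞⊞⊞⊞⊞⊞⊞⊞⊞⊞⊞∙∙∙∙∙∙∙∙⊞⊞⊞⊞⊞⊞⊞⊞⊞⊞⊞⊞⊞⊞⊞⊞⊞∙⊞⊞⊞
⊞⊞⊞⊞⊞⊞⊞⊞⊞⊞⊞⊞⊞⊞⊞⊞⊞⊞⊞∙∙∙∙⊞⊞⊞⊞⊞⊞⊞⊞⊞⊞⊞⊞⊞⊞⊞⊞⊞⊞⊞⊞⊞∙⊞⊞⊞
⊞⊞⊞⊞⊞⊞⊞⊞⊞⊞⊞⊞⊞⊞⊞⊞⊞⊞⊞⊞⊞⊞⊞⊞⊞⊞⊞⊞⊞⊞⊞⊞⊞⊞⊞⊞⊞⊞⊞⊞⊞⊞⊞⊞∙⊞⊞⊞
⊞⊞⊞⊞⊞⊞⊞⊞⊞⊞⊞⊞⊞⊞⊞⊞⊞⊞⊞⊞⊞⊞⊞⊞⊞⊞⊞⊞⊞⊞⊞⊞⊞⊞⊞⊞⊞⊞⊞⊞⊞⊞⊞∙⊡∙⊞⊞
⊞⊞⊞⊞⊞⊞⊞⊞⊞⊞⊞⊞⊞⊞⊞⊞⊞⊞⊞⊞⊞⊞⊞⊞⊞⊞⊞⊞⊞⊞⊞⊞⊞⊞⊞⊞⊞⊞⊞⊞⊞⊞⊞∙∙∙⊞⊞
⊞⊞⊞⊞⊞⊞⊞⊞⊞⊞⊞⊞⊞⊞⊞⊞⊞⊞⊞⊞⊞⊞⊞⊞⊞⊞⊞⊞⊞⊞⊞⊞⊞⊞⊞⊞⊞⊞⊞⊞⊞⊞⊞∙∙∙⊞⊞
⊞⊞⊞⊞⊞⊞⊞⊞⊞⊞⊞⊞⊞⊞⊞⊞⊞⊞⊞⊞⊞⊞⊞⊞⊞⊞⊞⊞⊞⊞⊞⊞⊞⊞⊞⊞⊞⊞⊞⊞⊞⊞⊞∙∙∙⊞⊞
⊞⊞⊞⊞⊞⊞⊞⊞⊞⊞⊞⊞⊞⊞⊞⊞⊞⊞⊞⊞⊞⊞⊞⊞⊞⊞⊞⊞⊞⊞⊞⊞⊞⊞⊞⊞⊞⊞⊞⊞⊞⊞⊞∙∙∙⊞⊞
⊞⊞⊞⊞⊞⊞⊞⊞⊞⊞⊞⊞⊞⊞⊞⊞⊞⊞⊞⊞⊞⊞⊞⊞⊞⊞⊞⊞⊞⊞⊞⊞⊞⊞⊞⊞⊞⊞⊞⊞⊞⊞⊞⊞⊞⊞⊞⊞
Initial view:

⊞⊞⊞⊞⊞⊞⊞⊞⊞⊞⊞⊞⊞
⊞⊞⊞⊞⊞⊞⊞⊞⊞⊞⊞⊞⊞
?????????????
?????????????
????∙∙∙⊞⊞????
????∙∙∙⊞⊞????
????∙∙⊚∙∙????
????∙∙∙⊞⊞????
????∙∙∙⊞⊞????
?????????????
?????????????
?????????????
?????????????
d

⊞⊞⊞⊞⊞⊞⊞⊞⊞⊞⊞⊞⊞
⊞⊞⊞⊞⊞⊞⊞⊞⊞⊞⊞⊞⊞
?????????????
?????????????
???∙∙∙⊞⊞⊞????
???∙∙∙⊞⊞⊞????
???∙∙∙⊚∙∙????
???∙∙∙⊞⊞⊞????
???∙∙∙⊞⊞⊞????
?????????????
?????????????
?????????????
?????????????

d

⊞⊞⊞⊞⊞⊞⊞⊞⊞⊞⊞⊞⊞
⊞⊞⊞⊞⊞⊞⊞⊞⊞⊞⊞⊞⊞
?????????????
?????????????
??∙∙∙⊞⊞⊞⊞????
??∙∙∙⊞⊞⊞⊞????
??∙∙∙∙⊚∙∙????
??∙∙∙⊞⊞⊞⊞????
??∙∙∙⊞⊞⊞⊞????
?????????????
?????????????
?????????????
?????????????

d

⊞⊞⊞⊞⊞⊞⊞⊞⊞⊞⊞⊞⊞
⊞⊞⊞⊞⊞⊞⊞⊞⊞⊞⊞⊞⊞
?????????????
?????????????
?∙∙∙⊞⊞⊞⊞⊞????
?∙∙∙⊞⊞⊞⊞⊞????
?∙∙∙∙∙⊚∙∙????
?∙∙∙⊞⊞⊞⊞⊞????
?∙∙∙⊞⊞⊞⊞⊞????
?????????????
?????????????
?????????????
?????????????

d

⊞⊞⊞⊞⊞⊞⊞⊞⊞⊞⊞⊞⊞
⊞⊞⊞⊞⊞⊞⊞⊞⊞⊞⊞⊞⊞
?????????????
?????????????
∙∙∙⊞⊞⊞⊞⊞⊞????
∙∙∙⊞⊞⊞⊞⊞⊞????
∙∙∙∙∙∙⊚∙∙????
∙∙∙⊞⊞⊞⊞⊞⊞????
∙∙∙⊞⊞⊞⊞⊞⊞????
?????????????
?????????????
?????????????
?????????????

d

⊞⊞⊞⊞⊞⊞⊞⊞⊞⊞⊞⊞⊞
⊞⊞⊞⊞⊞⊞⊞⊞⊞⊞⊞⊞⊞
?????????????
?????????????
∙∙⊞⊞⊞⊞⊞⊞⊞????
∙∙⊞⊞⊞⊞⊞⊞⊞????
∙∙∙∙∙∙⊚∙∙????
∙∙⊞⊞⊞⊞⊞⊞⊞????
∙∙⊞⊞⊞⊞⊞⊞⊞????
?????????????
?????????????
?????????????
?????????????

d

⊞⊞⊞⊞⊞⊞⊞⊞⊞⊞⊞⊞⊞
⊞⊞⊞⊞⊞⊞⊞⊞⊞⊞⊞⊞⊞
?????????????
?????????????
∙⊞⊞⊞⊞⊞⊞⊞⊞????
∙⊞⊞⊞⊞⊞⊞⊞⊞????
∙∙∙∙∙∙⊚∙∙????
∙⊞⊞⊞⊞⊞⊞⊞⊞????
∙⊞⊞⊞⊞⊞⊞⊞⊞????
?????????????
?????????????
?????????????
?????????????

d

⊞⊞⊞⊞⊞⊞⊞⊞⊞⊞⊞⊞⊞
⊞⊞⊞⊞⊞⊞⊞⊞⊞⊞⊞⊞⊞
?????????????
?????????????
⊞⊞⊞⊞⊞⊞⊞⊞⊞????
⊞⊞⊞⊞⊞⊞⊞⊞⊞????
∙∙∙∙∙∙⊚∙∙????
⊞⊞⊞⊞⊞⊞⊞⊞⊞????
⊞⊞⊞⊞⊞⊞⊞⊞⊞????
?????????????
?????????????
?????????????
?????????????

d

⊞⊞⊞⊞⊞⊞⊞⊞⊞⊞⊞⊞⊞
⊞⊞⊞⊞⊞⊞⊞⊞⊞⊞⊞⊞⊞
?????????????
?????????????
⊞⊞⊞⊞⊞⊞⊞⊞⊞????
⊞⊞⊞⊞⊞⊞⊞⊞⊞????
∙∙∙∙∙∙⊚∙∙????
⊞⊞⊞⊞⊞⊞⊞⊞⊞????
⊞⊞⊞⊞⊞⊞⊞⊞⊞????
?????????????
?????????????
?????????????
?????????????

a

⊞⊞⊞⊞⊞⊞⊞⊞⊞⊞⊞⊞⊞
⊞⊞⊞⊞⊞⊞⊞⊞⊞⊞⊞⊞⊞
?????????????
?????????????
⊞⊞⊞⊞⊞⊞⊞⊞⊞⊞???
⊞⊞⊞⊞⊞⊞⊞⊞⊞⊞???
∙∙∙∙∙∙⊚∙∙∙???
⊞⊞⊞⊞⊞⊞⊞⊞⊞⊞???
⊞⊞⊞⊞⊞⊞⊞⊞⊞⊞???
?????????????
?????????????
?????????????
?????????????

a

⊞⊞⊞⊞⊞⊞⊞⊞⊞⊞⊞⊞⊞
⊞⊞⊞⊞⊞⊞⊞⊞⊞⊞⊞⊞⊞
?????????????
?????????????
∙⊞⊞⊞⊞⊞⊞⊞⊞⊞⊞??
∙⊞⊞⊞⊞⊞⊞⊞⊞⊞⊞??
∙∙∙∙∙∙⊚∙∙∙∙??
∙⊞⊞⊞⊞⊞⊞⊞⊞⊞⊞??
∙⊞⊞⊞⊞⊞⊞⊞⊞⊞⊞??
?????????????
?????????????
?????????????
?????????????

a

⊞⊞⊞⊞⊞⊞⊞⊞⊞⊞⊞⊞⊞
⊞⊞⊞⊞⊞⊞⊞⊞⊞⊞⊞⊞⊞
?????????????
?????????????
∙∙⊞⊞⊞⊞⊞⊞⊞⊞⊞⊞?
∙∙⊞⊞⊞⊞⊞⊞⊞⊞⊞⊞?
∙∙∙∙∙∙⊚∙∙∙∙∙?
∙∙⊞⊞⊞⊞⊞⊞⊞⊞⊞⊞?
∙∙⊞⊞⊞⊞⊞⊞⊞⊞⊞⊞?
?????????????
?????????????
?????????????
?????????????

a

⊞⊞⊞⊞⊞⊞⊞⊞⊞⊞⊞⊞⊞
⊞⊞⊞⊞⊞⊞⊞⊞⊞⊞⊞⊞⊞
?????????????
?????????????
∙∙∙⊞⊞⊞⊞⊞⊞⊞⊞⊞⊞
∙∙∙⊞⊞⊞⊞⊞⊞⊞⊞⊞⊞
∙∙∙∙∙∙⊚∙∙∙∙∙∙
∙∙∙⊞⊞⊞⊞⊞⊞⊞⊞⊞⊞
∙∙∙⊞⊞⊞⊞⊞⊞⊞⊞⊞⊞
?????????????
?????????????
?????????????
?????????????

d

⊞⊞⊞⊞⊞⊞⊞⊞⊞⊞⊞⊞⊞
⊞⊞⊞⊞⊞⊞⊞⊞⊞⊞⊞⊞⊞
?????????????
?????????????
∙∙⊞⊞⊞⊞⊞⊞⊞⊞⊞⊞?
∙∙⊞⊞⊞⊞⊞⊞⊞⊞⊞⊞?
∙∙∙∙∙∙⊚∙∙∙∙∙?
∙∙⊞⊞⊞⊞⊞⊞⊞⊞⊞⊞?
∙∙⊞⊞⊞⊞⊞⊞⊞⊞⊞⊞?
?????????????
?????????????
?????????????
?????????????

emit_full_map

∙∙∙⊞⊞⊞⊞⊞⊞⊞⊞⊞⊞
∙∙∙⊞⊞⊞⊞⊞⊞⊞⊞⊞⊞
∙∙∙∙∙∙∙⊚∙∙∙∙∙
∙∙∙⊞⊞⊞⊞⊞⊞⊞⊞⊞⊞
∙∙∙⊞⊞⊞⊞⊞⊞⊞⊞⊞⊞

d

⊞⊞⊞⊞⊞⊞⊞⊞⊞⊞⊞⊞⊞
⊞⊞⊞⊞⊞⊞⊞⊞⊞⊞⊞⊞⊞
?????????????
?????????????
∙⊞⊞⊞⊞⊞⊞⊞⊞⊞⊞??
∙⊞⊞⊞⊞⊞⊞⊞⊞⊞⊞??
∙∙∙∙∙∙⊚∙∙∙∙??
∙⊞⊞⊞⊞⊞⊞⊞⊞⊞⊞??
∙⊞⊞⊞⊞⊞⊞⊞⊞⊞⊞??
?????????????
?????????????
?????????????
?????????????

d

⊞⊞⊞⊞⊞⊞⊞⊞⊞⊞⊞⊞⊞
⊞⊞⊞⊞⊞⊞⊞⊞⊞⊞⊞⊞⊞
?????????????
?????????????
⊞⊞⊞⊞⊞⊞⊞⊞⊞⊞???
⊞⊞⊞⊞⊞⊞⊞⊞⊞⊞???
∙∙∙∙∙∙⊚∙∙∙???
⊞⊞⊞⊞⊞⊞⊞⊞⊞⊞???
⊞⊞⊞⊞⊞⊞⊞⊞⊞⊞???
?????????????
?????????????
?????????????
?????????????


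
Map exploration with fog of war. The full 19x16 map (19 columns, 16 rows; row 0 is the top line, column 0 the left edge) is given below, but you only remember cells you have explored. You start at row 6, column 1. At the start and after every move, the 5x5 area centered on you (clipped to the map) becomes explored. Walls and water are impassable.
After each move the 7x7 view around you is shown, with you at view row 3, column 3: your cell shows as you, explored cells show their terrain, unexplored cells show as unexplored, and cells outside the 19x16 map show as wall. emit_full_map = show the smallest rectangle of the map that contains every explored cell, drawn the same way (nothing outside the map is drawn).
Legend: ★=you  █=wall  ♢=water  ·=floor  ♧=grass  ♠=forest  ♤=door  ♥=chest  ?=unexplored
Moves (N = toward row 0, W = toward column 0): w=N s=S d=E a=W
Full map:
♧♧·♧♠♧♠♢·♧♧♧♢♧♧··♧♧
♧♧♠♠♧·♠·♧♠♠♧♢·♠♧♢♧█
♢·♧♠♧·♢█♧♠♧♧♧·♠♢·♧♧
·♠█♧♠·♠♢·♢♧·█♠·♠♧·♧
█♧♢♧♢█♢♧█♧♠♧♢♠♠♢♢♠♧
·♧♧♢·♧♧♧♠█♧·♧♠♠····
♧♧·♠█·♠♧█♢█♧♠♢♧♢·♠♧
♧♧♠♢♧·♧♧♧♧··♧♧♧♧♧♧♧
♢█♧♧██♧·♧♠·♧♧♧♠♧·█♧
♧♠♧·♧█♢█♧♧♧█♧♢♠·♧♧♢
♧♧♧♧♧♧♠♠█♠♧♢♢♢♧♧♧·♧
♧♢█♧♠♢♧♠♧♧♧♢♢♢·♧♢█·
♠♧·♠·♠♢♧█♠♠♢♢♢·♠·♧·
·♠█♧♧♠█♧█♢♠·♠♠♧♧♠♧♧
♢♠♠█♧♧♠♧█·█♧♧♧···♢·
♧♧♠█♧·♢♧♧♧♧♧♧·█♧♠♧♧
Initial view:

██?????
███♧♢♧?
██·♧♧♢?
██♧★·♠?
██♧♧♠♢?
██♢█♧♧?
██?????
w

██?????
██·♠█♧?
███♧♢♧?
██·★♧♢?
██♧♧·♠?
██♧♧♠♢?
██♢█♧♧?

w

██?????
██♢·♧♠?
██·♠█♧?
███★♢♧?
██·♧♧♢?
██♧♧·♠?
██♧♧♠♢?

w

██?????
██♧♧♠♠?
██♢·♧♠?
██·★█♧?
███♧♢♧?
██·♧♧♢?
██♧♧·♠?

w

███████
██♧♧·♧?
██♧♧♠♠?
██♢★♧♠?
██·♠█♧?
███♧♢♧?
██·♧♧♢?

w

███████
███████
██♧♧·♧?
██♧★♠♠?
██♢·♧♠?
██·♠█♧?
███♧♢♧?

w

███████
███████
███████
██♧★·♧?
██♧♧♠♠?
██♢·♧♠?
██·♠█♧?

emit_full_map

♧★·♧
♧♧♠♠
♢·♧♠
·♠█♧
█♧♢♧
·♧♧♢
♧♧·♠
♧♧♠♢
♢█♧♧

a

███████
███████
███████
███★♧·♧
███♧♧♠♠
███♢·♧♠
███·♠█♧

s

███████
███████
███♧♧·♧
███★♧♠♠
███♢·♧♠
███·♠█♧
████♧♢♧

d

███████
███████
██♧♧·♧?
██♧★♠♠?
██♢·♧♠?
██·♠█♧?
███♧♢♧?

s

███████
██♧♧·♧?
██♧♧♠♠?
██♢★♧♠?
██·♠█♧?
███♧♢♧?
██·♧♧♢?


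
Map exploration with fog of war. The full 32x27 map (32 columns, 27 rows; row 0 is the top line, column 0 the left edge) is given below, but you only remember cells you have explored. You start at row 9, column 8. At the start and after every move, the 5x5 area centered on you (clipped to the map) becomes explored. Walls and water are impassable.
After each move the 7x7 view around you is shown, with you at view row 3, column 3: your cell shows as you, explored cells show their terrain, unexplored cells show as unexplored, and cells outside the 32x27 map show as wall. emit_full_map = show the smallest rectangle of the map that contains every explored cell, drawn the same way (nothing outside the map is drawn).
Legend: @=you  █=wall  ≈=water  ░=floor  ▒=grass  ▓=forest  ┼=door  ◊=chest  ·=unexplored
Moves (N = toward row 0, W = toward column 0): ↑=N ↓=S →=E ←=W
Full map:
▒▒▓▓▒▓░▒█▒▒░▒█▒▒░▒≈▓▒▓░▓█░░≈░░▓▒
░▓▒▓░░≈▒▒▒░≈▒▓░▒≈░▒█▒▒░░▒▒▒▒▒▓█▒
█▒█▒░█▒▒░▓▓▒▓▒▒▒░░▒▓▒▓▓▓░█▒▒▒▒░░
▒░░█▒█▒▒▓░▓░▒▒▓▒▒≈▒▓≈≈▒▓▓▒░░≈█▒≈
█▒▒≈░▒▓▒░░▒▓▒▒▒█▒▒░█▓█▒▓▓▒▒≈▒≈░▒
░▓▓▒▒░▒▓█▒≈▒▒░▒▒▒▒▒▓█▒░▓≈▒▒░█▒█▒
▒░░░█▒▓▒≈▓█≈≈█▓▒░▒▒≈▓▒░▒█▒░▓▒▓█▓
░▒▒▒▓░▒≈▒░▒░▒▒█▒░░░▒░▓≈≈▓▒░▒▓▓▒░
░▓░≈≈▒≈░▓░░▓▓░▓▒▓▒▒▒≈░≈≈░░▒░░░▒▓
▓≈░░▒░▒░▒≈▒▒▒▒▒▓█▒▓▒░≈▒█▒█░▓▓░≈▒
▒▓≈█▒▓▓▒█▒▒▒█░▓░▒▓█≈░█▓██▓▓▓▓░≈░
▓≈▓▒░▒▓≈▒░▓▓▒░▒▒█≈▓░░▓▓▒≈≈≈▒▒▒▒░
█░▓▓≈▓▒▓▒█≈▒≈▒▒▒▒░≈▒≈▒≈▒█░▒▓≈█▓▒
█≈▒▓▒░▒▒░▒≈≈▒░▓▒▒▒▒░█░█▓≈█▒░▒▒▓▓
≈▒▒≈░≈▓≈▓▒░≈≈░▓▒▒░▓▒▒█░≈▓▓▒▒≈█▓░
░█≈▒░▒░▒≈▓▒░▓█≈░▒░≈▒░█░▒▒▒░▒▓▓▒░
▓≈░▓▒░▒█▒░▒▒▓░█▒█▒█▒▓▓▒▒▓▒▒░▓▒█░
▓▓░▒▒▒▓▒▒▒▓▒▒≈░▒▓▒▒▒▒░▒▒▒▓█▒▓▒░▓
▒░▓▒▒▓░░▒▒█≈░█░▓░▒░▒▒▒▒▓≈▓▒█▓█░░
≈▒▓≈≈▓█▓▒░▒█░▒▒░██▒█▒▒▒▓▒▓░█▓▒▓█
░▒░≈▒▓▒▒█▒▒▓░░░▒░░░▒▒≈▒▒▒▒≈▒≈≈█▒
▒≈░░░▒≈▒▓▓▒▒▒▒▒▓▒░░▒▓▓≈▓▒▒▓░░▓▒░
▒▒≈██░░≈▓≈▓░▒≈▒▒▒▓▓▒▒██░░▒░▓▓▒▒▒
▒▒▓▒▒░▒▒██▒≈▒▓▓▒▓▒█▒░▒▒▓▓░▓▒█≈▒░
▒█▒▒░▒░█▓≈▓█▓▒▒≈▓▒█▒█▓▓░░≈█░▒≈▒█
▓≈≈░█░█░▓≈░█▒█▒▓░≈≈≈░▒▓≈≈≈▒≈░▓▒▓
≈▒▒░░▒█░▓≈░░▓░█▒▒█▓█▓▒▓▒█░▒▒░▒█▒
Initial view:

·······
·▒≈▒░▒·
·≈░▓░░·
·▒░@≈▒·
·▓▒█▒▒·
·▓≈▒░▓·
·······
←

·······
·░▒≈▒░▒
·▒≈░▓░░
·░▒@▒≈▒
·▓▓▒█▒▒
·▒▓≈▒░▓
·······

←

·······
·▓░▒≈▒░
·≈▒≈░▓░
·▒░@░▒≈
·▒▓▓▒█▒
·░▒▓≈▒░
·······

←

·······
·▒▓░▒≈▒
·≈≈▒≈░▓
·░▒@▒░▒
·█▒▓▓▒█
·▒░▒▓≈▒
·······

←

·······
·▒▒▓░▒≈
·░≈≈▒≈░
·░░@░▒░
·≈█▒▓▓▒
·▓▒░▒▓≈
·······

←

·······
·▒▒▒▓░▒
·▓░≈≈▒≈
·≈░@▒░▒
·▓≈█▒▓▓
·≈▓▒░▒▓
·······

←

█······
█░▒▒▒▓░
█░▓░≈≈▒
█▓≈@░▒░
█▒▓≈█▒▓
█▓≈▓▒░▒
█······

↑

█······
█▒░░░█·
█░▒▒▒▓░
█░▓@≈≈▒
█▓≈░░▒░
█▒▓≈█▒▓
█▓≈▓▒░▒

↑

█······
█░▓▓▒▒·
█▒░░░█·
█░▒@▒▓░
█░▓░≈≈▒
█▓≈░░▒░
█▒▓≈█▒▓

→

·······
░▓▓▒▒░·
▒░░░█▒·
░▒▒@▓░▒
░▓░≈≈▒≈
▓≈░░▒░▒
▒▓≈█▒▓▓

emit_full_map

░▓▓▒▒░·····
▒░░░█▒·····
░▒▒@▓░▒≈▒░▒
░▓░≈≈▒≈░▓░░
▓≈░░▒░▒░▒≈▒
▒▓≈█▒▓▓▒█▒▒
▓≈▓▒░▒▓≈▒░▓

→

·······
▓▓▒▒░▒·
░░░█▒▓·
▒▒▒@░▒≈
▓░≈≈▒≈░
≈░░▒░▒░
▓≈█▒▓▓▒

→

·······
▓▒▒░▒▓·
░░█▒▓▒·
▒▒▓@▒≈▒
░≈≈▒≈░▓
░░▒░▒░▒
≈█▒▓▓▒█

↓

▓▒▒░▒▓·
░░█▒▓▒·
▒▒▓░▒≈▒
░≈≈@≈░▓
░░▒░▒░▒
≈█▒▓▓▒█
▓▒░▒▓≈▒

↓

░░█▒▓▒·
▒▒▓░▒≈▒
░≈≈▒≈░▓
░░▒@▒░▒
≈█▒▓▓▒█
▓▒░▒▓≈▒
·······

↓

▒▒▓░▒≈▒
░≈≈▒≈░▓
░░▒░▒░▒
≈█▒@▓▒█
▓▒░▒▓≈▒
·▓≈▓▒▓·
·······

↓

░≈≈▒≈░▓
░░▒░▒░▒
≈█▒▓▓▒█
▓▒░@▓≈▒
·▓≈▓▒▓·
·▓▒░▒▒·
·······

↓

░░▒░▒░▒
≈█▒▓▓▒█
▓▒░▒▓≈▒
·▓≈@▒▓·
·▓▒░▒▒·
·≈░≈▓≈·
·······

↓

≈█▒▓▓▒█
▓▒░▒▓≈▒
·▓≈▓▒▓·
·▓▒@▒▒·
·≈░≈▓≈·
·▒░▒░▒·
·······

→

█▒▓▓▒█▒
▒░▒▓≈▒░
▓≈▓▒▓▒·
▓▒░@▒░·
≈░≈▓≈▓·
▒░▒░▒≈·
·······

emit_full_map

░▓▓▒▒░▒▓···
▒░░░█▒▓▒···
░▒▒▒▓░▒≈▒░▒
░▓░≈≈▒≈░▓░░
▓≈░░▒░▒░▒≈▒
▒▓≈█▒▓▓▒█▒▒
▓≈▓▒░▒▓≈▒░▓
···▓≈▓▒▓▒··
···▓▒░@▒░··
···≈░≈▓≈▓··
···▒░▒░▒≈··

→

▒▓▓▒█▒▒
░▒▓≈▒░▓
≈▓▒▓▒█·
▒░▒@░▒·
░≈▓≈▓▒·
░▒░▒≈▓·
·······

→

▓▓▒█▒▒·
▒▓≈▒░▓·
▓▒▓▒█≈·
░▒▒@▒≈·
≈▓≈▓▒░·
▒░▒≈▓▒·
·······

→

▓▒█▒▒··
▓≈▒░▓▓·
▒▓▒█≈▒·
▒▒░@≈≈·
▓≈▓▒░≈·
░▒≈▓▒░·
·······

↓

▓≈▒░▓▓·
▒▓▒█≈▒·
▒▒░▒≈≈·
▓≈▓@░≈·
░▒≈▓▒░·
·█▒░▒▒·
·······

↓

▒▓▒█≈▒·
▒▒░▒≈≈·
▓≈▓▒░≈·
░▒≈@▒░·
·█▒░▒▒·
·▒▒▒▓▒·
·······

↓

▒▒░▒≈≈·
▓≈▓▒░≈·
░▒≈▓▒░·
·█▒@▒▒·
·▒▒▒▓▒·
·░▒▒█≈·
·······

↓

▓≈▓▒░≈·
░▒≈▓▒░·
·█▒░▒▒·
·▒▒@▓▒·
·░▒▒█≈·
·▓▒░▒█·
·······

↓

░▒≈▓▒░·
·█▒░▒▒·
·▒▒▒▓▒·
·░▒@█≈·
·▓▒░▒█·
·▒█▒▒▓·
·······

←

▒░▒≈▓▒░
·▒█▒░▒▒
·▓▒▒▒▓▒
·░░@▒█≈
·█▓▒░▒█
·▒▒█▒▒▓
·······

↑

≈▓≈▓▒░≈
▒░▒≈▓▒░
·▒█▒░▒▒
·▓▒@▒▓▒
·░░▒▒█≈
·█▓▒░▒█
·▒▒█▒▒▓

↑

░▒▒░▒≈≈
≈▓≈▓▒░≈
▒░▒≈▓▒░
·▒█@░▒▒
·▓▒▒▒▓▒
·░░▒▒█≈
·█▓▒░▒█

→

▒▒░▒≈≈·
▓≈▓▒░≈·
░▒≈▓▒░·
▒█▒@▒▒·
▓▒▒▒▓▒·
░░▒▒█≈·
█▓▒░▒█·

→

▒░▒≈≈··
≈▓▒░≈≈·
▒≈▓▒░▓·
█▒░@▒▓·
▒▒▒▓▒▒·
░▒▒█≈░·
▓▒░▒█··

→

░▒≈≈···
▓▒░≈≈░·
≈▓▒░▓█·
▒░▒@▓░·
▒▒▓▒▒≈·
▒▒█≈░█·
▒░▒█···

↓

▓▒░≈≈░·
≈▓▒░▓█·
▒░▒▒▓░·
▒▒▓@▒≈·
▒▒█≈░█·
▒░▒█░▒·
█▒▒▓···

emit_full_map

░▓▓▒▒░▒▓······
▒░░░█▒▓▒······
░▒▒▒▓░▒≈▒░▒···
░▓░≈≈▒≈░▓░░···
▓≈░░▒░▒░▒≈▒···
▒▓≈█▒▓▓▒█▒▒···
▓≈▓▒░▒▓≈▒░▓▓··
···▓≈▓▒▓▒█≈▒··
···▓▒░▒▒░▒≈≈··
···≈░≈▓≈▓▒░≈≈░
···▒░▒░▒≈▓▒░▓█
······▒█▒░▒▒▓░
······▓▒▒▒▓@▒≈
······░░▒▒█≈░█
······█▓▒░▒█░▒
······▒▒█▒▒▓··

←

≈▓▒░≈≈░
▒≈▓▒░▓█
█▒░▒▒▓░
▒▒▒@▒▒≈
░▒▒█≈░█
▓▒░▒█░▒
▒█▒▒▓··

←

▓≈▓▒░≈≈
░▒≈▓▒░▓
▒█▒░▒▒▓
▓▒▒@▓▒▒
░░▒▒█≈░
█▓▒░▒█░
▒▒█▒▒▓·

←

≈▓≈▓▒░≈
▒░▒≈▓▒░
·▒█▒░▒▒
·▓▒@▒▓▒
·░░▒▒█≈
·█▓▒░▒█
·▒▒█▒▒▓

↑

░▒▒░▒≈≈
≈▓≈▓▒░≈
▒░▒≈▓▒░
·▒█@░▒▒
·▓▒▒▒▓▒
·░░▒▒█≈
·█▓▒░▒█


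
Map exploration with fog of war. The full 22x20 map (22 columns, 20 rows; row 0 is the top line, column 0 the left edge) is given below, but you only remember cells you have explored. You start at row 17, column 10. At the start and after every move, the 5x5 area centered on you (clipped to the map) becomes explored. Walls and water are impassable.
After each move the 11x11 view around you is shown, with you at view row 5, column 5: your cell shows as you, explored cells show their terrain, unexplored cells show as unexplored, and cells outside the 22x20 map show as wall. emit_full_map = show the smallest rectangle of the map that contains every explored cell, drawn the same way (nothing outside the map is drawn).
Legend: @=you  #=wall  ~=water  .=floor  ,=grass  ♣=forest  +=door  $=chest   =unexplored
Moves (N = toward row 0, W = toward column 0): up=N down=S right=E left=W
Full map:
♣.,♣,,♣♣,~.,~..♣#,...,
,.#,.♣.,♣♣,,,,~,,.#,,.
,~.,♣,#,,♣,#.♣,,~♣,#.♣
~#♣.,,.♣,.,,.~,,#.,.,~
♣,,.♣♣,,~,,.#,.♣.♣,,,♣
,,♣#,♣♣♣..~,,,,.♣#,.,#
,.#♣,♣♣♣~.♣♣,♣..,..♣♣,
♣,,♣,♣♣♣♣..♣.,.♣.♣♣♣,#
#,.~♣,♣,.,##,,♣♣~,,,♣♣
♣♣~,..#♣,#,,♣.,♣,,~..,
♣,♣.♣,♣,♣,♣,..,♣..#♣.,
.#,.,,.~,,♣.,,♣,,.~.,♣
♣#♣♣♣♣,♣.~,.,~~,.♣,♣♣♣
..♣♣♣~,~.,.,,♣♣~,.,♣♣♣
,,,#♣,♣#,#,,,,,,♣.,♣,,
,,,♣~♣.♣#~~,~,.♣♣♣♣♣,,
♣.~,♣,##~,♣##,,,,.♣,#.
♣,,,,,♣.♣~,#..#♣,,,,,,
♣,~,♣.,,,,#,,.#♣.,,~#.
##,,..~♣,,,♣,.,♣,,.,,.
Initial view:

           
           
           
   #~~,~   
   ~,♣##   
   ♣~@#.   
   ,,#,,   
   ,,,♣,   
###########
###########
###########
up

           
           
           
   ,#,,,   
   #~~,~   
   ~,@##   
   ♣~,#.   
   ,,#,,   
   ,,,♣,   
###########
###########

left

           
           
           
   #,#,,,  
   ♣#~~,~  
   #~@♣##  
   .♣~,#.  
   ,,,#,,  
    ,,,♣,  
###########
###########

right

           
           
           
  #,#,,,   
  ♣#~~,~   
  #~,@##   
  .♣~,#.   
  ,,,#,,   
   ,,,♣,   
###########
###########

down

           
           
  #,#,,,   
  ♣#~~,~   
  #~,♣##   
  .♣~@#.   
  ,,,#,,   
   ,,,♣,   
###########
###########
###########

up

           
           
           
  #,#,,,   
  ♣#~~,~   
  #~,@##   
  .♣~,#.   
  ,,,#,,   
   ,,,♣,   
###########
###########

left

           
           
           
   #,#,,,  
   ♣#~~,~  
   #~@♣##  
   .♣~,#.  
   ,,,#,,  
    ,,,♣,  
###########
###########
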